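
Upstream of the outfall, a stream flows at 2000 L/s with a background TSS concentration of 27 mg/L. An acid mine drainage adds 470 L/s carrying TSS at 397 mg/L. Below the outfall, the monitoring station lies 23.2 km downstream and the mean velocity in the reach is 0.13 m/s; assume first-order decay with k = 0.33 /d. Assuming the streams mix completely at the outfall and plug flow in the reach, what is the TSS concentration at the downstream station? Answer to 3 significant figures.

Conservation of mass: C = (2000·27.00 + 470.0·397.0) / 2470 = 240600/2470 = 97.40 mg/L.
Travel time t = 23.2·1000 / 0.13 = 178500 s = 49.57 h.
After decay, C = 97.40 × e^(−kt) = 97.40 × 0.5058 = 49.27 mg/L.

49.3 mg/L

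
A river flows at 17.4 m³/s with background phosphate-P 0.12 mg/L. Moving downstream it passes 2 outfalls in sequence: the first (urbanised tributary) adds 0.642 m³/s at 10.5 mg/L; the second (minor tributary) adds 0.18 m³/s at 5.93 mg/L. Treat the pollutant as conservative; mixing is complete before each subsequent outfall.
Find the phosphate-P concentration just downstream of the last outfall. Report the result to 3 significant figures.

Outfall 1: combined Q = 18.04 m³/s; C = (17.40·0.1200 + 0.6420·10.50)/18.04 = 0.4894 mg/L.
Outfall 2: combined Q = 18.22 m³/s; C = (18.04·0.4894 + 0.1800·5.930)/18.22 = 0.5431 mg/L.

0.543 mg/L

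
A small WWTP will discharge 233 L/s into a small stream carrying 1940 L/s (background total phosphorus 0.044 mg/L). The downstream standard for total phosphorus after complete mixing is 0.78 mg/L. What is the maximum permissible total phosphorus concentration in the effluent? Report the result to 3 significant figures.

6.91 mg/L

At the limit, (Qr·Cr + Qe·Cₑ)/(Qr + Qe) = 0.78:
Cₑ = (2173·0.78 − 1940·0.04400) / 233.0 = 6.908 mg/L.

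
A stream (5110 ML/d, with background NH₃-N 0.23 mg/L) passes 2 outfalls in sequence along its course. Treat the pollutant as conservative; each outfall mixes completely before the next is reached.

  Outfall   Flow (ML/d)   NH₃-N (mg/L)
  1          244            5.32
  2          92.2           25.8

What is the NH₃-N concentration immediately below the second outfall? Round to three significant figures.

After outfall 1: Q = 5110 + 244.0 = 5354 ML/d; C = (5110·0.2300 + 244.0·5.320)/5354 = 0.4620 mg/L.
After outfall 2: Q = 5354 + 92.20 = 5446 ML/d; C = (5354·0.4620 + 92.20·25.80)/5446 = 0.8909 mg/L.

0.891 mg/L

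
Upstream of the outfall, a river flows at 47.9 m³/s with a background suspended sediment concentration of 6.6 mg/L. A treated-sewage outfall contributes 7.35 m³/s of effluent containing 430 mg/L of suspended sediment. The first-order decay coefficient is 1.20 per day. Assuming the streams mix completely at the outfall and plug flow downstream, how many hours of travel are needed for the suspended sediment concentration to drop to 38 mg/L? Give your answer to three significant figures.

10.1 h

Conservation of mass: C = (47.90·6.600 + 7.350·430.0) / 55.25 = 3477/55.25 = 62.93 mg/L.
62.93·exp(−k·t) = 38 → t = ln(62.93/38)/k = 36310 s = 10.09 h.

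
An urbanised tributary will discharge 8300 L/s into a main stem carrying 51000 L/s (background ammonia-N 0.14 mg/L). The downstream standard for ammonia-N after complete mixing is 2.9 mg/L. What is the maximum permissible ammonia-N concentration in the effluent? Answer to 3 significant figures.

19.9 mg/L

At the limit, (Qr·Cr + Qe·Cₑ)/(Qr + Qe) = 2.9:
Cₑ = (59300·2.9 − 51000·0.1400) / 8300 = 19.86 mg/L.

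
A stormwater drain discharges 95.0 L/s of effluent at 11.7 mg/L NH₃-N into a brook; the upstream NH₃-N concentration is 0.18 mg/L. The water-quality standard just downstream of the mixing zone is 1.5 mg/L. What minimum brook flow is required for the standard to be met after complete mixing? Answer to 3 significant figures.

734 L/s

Set C_mix = 1.5: (Q·0.1800 + 95.00·11.70) / (Q + 95.00) = 1.5
→ Q = 95.00·(11.70 − 1.5)/(1.5 − 0.1800) = 734.1 L/s.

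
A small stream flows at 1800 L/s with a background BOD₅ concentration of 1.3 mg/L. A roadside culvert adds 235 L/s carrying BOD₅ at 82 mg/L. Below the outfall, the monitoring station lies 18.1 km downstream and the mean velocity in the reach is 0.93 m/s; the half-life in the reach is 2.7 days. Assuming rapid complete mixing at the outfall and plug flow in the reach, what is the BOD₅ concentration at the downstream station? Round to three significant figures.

10.0 mg/L

Flow-weighted average: C = (1800·1.300 + 235.0·82.00) / 2035 = 21610/2035 = 10.62 mg/L.
Travel time t = 18.1·1000 / 0.93 = 19460 s = 5.406 h.
Half-life 2.7 d → k = ln 2 / 2.7 = 0.2567 d⁻¹.
After decay, C = 10.62 × e^(−kt) = 10.62 × 0.9438 = 10.02 mg/L.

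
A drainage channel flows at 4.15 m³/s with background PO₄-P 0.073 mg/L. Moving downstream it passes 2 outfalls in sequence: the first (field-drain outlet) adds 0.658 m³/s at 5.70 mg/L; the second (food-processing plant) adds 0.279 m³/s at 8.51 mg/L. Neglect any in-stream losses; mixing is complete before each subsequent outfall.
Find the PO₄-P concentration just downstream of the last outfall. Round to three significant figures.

1.26 mg/L

Outfall 1: combined Q = 4.808 m³/s; C = (4.150·0.07300 + 0.6580·5.700)/4.808 = 0.8431 mg/L.
Outfall 2: combined Q = 5.087 m³/s; C = (4.808·0.8431 + 0.2790·8.510)/5.087 = 1.264 mg/L.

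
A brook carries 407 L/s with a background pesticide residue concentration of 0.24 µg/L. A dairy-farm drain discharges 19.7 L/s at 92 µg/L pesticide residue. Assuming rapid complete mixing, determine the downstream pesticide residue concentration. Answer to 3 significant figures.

Mixed concentration C = ΣQC/ΣQ = (407.0·0.2400 + 19.70·92.00) / 426.7 = 1910/426.7 = 4.476 µg/L.

4.48 µg/L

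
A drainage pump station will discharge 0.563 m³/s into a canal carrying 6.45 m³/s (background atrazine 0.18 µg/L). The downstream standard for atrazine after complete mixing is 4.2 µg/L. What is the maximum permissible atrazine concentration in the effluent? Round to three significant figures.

50.3 µg/L

At the limit, (Qr·Cr + Qe·Cₑ)/(Qr + Qe) = 4.2:
Cₑ = (7.013·4.2 − 6.450·0.1800) / 0.5630 = 50.26 µg/L.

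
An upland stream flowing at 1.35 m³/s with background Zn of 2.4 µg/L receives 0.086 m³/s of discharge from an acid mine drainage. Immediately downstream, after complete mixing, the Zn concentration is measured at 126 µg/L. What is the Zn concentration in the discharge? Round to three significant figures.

2070 µg/L

Mass balance: 1.350·2.400 + 0.08600·Cₑ = 1.436·126.0
→ Cₑ = (1.436·126.0 − 1.350·2.400) / 0.08600 = 2066 µg/L.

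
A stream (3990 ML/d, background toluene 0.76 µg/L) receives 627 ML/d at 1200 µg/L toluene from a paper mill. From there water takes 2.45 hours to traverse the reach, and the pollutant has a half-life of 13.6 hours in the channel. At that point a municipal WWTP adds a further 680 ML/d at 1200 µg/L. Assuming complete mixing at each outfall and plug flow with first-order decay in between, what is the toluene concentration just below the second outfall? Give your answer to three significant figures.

After mixing, C = (3990·0.7600 + 627.0·1200) / 4617 = 755400/4617 = 163.6 µg/L; combined flow 4617 ML/d.
Half-life 13.6 h → k = ln 2 / 13.6 = 0.05097 h⁻¹ = 1.223 d⁻¹.
After decay, C = 163.6 × e^(−kt) = 163.6 × 0.8826 = 144.4 µg/L.
Second outfall: C = (4617·144.4 + 680.0·1200)/5297 = 279.9 µg/L.

280 µg/L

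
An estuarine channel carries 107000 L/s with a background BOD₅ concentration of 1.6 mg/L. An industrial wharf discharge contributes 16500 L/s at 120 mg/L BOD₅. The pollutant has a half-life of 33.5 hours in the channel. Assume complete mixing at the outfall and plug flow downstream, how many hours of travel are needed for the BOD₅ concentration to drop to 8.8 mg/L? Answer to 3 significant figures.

33.0 h

Mass balance: C = (107000·1.600 + 16500·120.0) / 123500 = 2151000/123500 = 17.42 mg/L.
Half-life 33.5 h → k = ln 2 / 33.5 = 0.02069 h⁻¹ = 0.4966 d⁻¹.
17.42·exp(−k·t) = 8.8 → t = ln(17.42/8.8)/k = 118800 s = 33.00 h.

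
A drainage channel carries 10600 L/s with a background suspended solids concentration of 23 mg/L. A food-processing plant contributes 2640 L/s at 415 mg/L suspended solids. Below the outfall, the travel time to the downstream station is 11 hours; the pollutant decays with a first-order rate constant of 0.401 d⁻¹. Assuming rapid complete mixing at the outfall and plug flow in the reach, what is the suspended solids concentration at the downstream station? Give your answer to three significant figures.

After mixing, C = (10600·23.00 + 2640·415.0) / 13240 = 1339000/13240 = 101.2 mg/L.
After decay, C = 101.2 × e^(−kt) = 101.2 × 0.8321 = 84.18 mg/L.

84.2 mg/L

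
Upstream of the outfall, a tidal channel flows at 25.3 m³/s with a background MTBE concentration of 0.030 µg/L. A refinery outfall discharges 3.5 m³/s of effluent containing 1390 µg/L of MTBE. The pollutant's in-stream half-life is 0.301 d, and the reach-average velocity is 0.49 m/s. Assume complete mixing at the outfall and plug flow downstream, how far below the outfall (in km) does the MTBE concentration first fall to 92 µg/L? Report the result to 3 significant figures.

11.2 km

Mass balance: C = (25.30·0.03000 + 3.500·1390) / 28.80 = 4866/28.80 = 168.9 µg/L.
Half-life 0.301 d → k = ln 2 / 0.301 = 2.303 d⁻¹.
Set 168.9·exp(−k·t) = 92 → t = ln(168.9/92)/k = 22800 s = 6.335 h.
Distance = v·t = 0.49·22800 = 11170 m = 11.17 km.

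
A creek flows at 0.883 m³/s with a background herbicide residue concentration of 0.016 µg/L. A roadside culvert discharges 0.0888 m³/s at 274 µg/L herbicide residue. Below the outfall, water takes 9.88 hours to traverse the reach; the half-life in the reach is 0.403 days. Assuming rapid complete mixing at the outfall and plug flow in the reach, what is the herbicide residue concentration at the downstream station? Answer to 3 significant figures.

Mixed concentration C = ΣQC/ΣQ = (0.8830·0.01600 + 0.08880·274.0) / 0.9718 = 24.35/0.9718 = 25.05 µg/L.
Half-life 0.403 d → k = ln 2 / 0.403 = 1.720 d⁻¹.
After decay, C = 25.05 × e^(−kt) = 25.05 × 0.4926 = 12.34 µg/L.

12.3 µg/L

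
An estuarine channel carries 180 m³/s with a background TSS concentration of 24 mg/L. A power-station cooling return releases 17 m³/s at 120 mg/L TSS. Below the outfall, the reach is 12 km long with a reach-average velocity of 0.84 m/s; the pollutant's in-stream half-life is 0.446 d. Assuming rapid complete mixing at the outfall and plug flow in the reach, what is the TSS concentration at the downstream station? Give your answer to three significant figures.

Mixed concentration C = ΣQC/ΣQ = (180.0·24.00 + 17.00·120.0) / 197.0 = 6360/197.0 = 32.28 mg/L.
Travel time t = 12·1000 / 0.84 = 14290 s = 3.968 h.
Half-life 0.446 d → k = ln 2 / 0.446 = 1.554 d⁻¹.
After decay, C = 32.28 × e^(−kt) = 32.28 × 0.7734 = 24.97 mg/L.

25.0 mg/L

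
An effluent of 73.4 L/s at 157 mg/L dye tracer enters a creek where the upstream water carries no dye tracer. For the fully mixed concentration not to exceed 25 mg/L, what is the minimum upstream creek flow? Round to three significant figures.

388 L/s

Set C_mix = 25: (Q·0 + 73.40·157.0) / (Q + 73.40) = 25
→ Q = 73.40·(157.0 − 25)/(25 − 0) = 387.6 L/s.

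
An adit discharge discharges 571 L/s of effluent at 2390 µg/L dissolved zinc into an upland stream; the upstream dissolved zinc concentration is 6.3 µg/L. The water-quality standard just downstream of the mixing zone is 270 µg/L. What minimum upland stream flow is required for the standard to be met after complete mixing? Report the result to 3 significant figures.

Set C_mix = 270: (Q·6.300 + 571.0·2390) / (Q + 571.0) = 270
→ Q = 571.0·(2390 − 270)/(270 − 6.300) = 4591 L/s.

4590 L/s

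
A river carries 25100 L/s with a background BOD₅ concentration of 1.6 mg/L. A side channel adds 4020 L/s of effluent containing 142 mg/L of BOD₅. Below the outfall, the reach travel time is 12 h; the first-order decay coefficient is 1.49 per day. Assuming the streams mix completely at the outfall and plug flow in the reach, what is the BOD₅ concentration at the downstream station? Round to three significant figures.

Mixed concentration C = ΣQC/ΣQ = (25100·1.600 + 4020·142.0) / 29120 = 611000/29120 = 20.98 mg/L.
First-order decay: C = 20.98·exp(−k·t) = 20.98·0.4747 = 9.961 mg/L.

9.96 mg/L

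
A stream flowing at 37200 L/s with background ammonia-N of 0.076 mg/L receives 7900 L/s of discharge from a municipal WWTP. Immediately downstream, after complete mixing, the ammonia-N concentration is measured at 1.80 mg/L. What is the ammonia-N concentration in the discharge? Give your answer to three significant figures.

9.92 mg/L

Mass balance: 37200·0.07600 + 7900·Cₑ = 45100·1.800
→ Cₑ = (45100·1.800 − 37200·0.07600) / 7900 = 9.918 mg/L.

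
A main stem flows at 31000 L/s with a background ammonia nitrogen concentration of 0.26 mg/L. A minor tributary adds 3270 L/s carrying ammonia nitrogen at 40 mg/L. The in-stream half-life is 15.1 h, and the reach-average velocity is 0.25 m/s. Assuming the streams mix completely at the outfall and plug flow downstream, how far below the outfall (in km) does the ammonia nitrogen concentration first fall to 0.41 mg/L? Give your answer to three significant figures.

44.9 km

Mass balance: C = (31000·0.2600 + 3270·40.00) / 34270 = 138900/34270 = 4.052 mg/L.
Half-life 15.1 h → k = ln 2 / 15.1 = 0.04590 h⁻¹ = 1.102 d⁻¹.
Set 4.052·exp(−k·t) = 0.41 → t = ln(4.052/0.41)/k = 179700 s = 49.90 h.
Distance = v·t = 0.25·179700 = 44910 m = 44.91 km.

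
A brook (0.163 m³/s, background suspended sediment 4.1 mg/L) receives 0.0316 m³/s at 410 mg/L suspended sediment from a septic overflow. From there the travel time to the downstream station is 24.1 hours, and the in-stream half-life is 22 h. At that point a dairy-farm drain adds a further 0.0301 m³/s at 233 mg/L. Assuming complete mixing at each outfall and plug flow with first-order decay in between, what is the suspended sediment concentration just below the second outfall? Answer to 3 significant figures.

Mixed concentration C = ΣQC/ΣQ = (0.1630·4.100 + 0.03160·410.0) / 0.1946 = 13.62/0.1946 = 70.01 mg/L; combined flow 0.1946 m³/s.
Half-life 22 h → k = ln 2 / 22 = 0.03151 h⁻¹ = 0.7562 d⁻¹.
Applying C = C₀e^(−kt): 70.01 × 0.4680 = 32.76 mg/L.
Second outfall: C = (0.1946·32.76 + 0.03010·233.0)/0.2247 = 59.59 mg/L.

59.6 mg/L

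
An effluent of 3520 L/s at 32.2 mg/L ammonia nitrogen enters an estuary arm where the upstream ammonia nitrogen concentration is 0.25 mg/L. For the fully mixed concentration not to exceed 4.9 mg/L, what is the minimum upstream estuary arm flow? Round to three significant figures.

Set C_mix = 4.9: (Q·0.2500 + 3520·32.20) / (Q + 3520) = 4.9
→ Q = 3520·(32.20 − 4.9)/(4.9 − 0.2500) = 20670 L/s.

20700 L/s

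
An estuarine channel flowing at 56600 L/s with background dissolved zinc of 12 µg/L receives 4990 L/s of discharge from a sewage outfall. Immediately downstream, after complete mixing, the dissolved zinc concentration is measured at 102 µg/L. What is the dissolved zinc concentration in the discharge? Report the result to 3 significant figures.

1120 µg/L

Mass balance: 56600·12.00 + 4990·Cₑ = 61590·102.0
→ Cₑ = (61590·102.0 − 56600·12.00) / 4990 = 1123 µg/L.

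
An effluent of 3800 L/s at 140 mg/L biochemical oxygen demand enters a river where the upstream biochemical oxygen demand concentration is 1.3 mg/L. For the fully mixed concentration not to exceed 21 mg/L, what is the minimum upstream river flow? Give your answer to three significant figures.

Set C_mix = 21: (Q·1.300 + 3800·140.0) / (Q + 3800) = 21
→ Q = 3800·(140.0 − 21)/(21 − 1.300) = 22950 L/s.

23000 L/s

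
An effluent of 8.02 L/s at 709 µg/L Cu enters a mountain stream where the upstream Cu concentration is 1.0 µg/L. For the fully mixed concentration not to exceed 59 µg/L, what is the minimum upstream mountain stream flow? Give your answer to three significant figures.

89.9 L/s

Set C_mix = 59: (Q·1.000 + 8.020·709.0) / (Q + 8.020) = 59
→ Q = 8.020·(709.0 − 59)/(59 − 1.000) = 89.88 L/s.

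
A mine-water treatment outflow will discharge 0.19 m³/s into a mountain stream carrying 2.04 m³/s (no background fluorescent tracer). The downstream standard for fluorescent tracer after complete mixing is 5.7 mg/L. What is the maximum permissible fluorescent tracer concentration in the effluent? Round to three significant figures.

At the limit, (Qr·Cr + Qe·Cₑ)/(Qr + Qe) = 5.7:
Cₑ = (2.230·5.7 − 2.040·0) / 0.1900 = 66.90 mg/L.

66.9 mg/L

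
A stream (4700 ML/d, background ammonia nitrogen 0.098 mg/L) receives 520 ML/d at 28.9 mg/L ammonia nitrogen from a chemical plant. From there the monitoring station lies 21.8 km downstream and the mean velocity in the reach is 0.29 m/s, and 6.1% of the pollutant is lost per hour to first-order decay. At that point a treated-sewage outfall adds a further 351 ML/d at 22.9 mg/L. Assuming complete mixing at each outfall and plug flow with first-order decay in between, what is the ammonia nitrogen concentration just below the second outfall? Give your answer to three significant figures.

Flow-weighted average: C = (4700·0.09800 + 520.0·28.90) / 5220 = 15490/5220 = 2.967 mg/L; combined flow 5220 ML/d.
Travel time t = 21.8·1000 / 0.29 = 75170 s = 20.88 h.
6.1%/h lost → k = −ln(1 − 0.061) = 0.06294 h⁻¹.
Decay over the reach: 2.967·exp(−kt) = 2.967·0.2687 = 0.7972 mg/L.
At the second outfall, C = (5220·0.7972 + 351.0·22.90) / (5220 + 351.0) = 2.190 mg/L.

2.19 mg/L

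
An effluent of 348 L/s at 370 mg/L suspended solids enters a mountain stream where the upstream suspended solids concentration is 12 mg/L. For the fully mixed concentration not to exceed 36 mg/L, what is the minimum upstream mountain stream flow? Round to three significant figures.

Set C_mix = 36: (Q·12.00 + 348.0·370.0) / (Q + 348.0) = 36
→ Q = 348.0·(370.0 − 36)/(36 − 12.00) = 4843 L/s.

4840 L/s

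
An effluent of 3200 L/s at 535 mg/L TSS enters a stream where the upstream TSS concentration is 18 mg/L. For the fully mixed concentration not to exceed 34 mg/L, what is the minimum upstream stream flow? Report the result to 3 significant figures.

Set C_mix = 34: (Q·18.00 + 3200·535.0) / (Q + 3200) = 34
→ Q = 3200·(535.0 − 34)/(34 − 18.00) = 100200 L/s.

100000 L/s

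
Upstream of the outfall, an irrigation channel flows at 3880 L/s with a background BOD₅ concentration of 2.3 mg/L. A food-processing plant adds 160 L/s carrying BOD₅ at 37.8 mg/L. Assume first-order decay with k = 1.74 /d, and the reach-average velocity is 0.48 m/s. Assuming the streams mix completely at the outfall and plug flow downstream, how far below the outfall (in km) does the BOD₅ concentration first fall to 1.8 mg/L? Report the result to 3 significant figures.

17.2 km

Mixed concentration C = ΣQC/ΣQ = (3880·2.300 + 160.0·37.80) / 4040 = 14970/4040 = 3.706 mg/L.
Set 3.706·exp(−k·t) = 1.8 → t = ln(3.706/1.8)/k = 35860 s = 9.961 h.
Distance = v·t = 0.48·35860 = 17210 m = 17.21 km.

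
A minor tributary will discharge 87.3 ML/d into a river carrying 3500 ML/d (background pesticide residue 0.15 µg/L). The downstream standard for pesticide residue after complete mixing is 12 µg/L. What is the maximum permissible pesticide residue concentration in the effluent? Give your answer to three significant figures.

At the limit, (Qr·Cr + Qe·Cₑ)/(Qr + Qe) = 12:
Cₑ = (3587·12 − 3500·0.1500) / 87.30 = 487.1 µg/L.

487 µg/L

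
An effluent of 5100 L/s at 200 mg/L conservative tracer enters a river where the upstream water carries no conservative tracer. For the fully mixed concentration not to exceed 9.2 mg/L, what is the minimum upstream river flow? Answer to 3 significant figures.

106000 L/s

Set C_mix = 9.2: (Q·0 + 5100·200.0) / (Q + 5100) = 9.2
→ Q = 5100·(200.0 − 9.2)/(9.2 − 0) = 105800 L/s.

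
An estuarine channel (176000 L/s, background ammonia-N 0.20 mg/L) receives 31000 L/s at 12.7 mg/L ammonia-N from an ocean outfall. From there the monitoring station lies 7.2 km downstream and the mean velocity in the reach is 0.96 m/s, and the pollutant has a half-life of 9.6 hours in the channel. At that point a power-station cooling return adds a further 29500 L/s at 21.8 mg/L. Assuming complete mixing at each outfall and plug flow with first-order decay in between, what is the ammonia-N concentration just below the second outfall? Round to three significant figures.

Mass balance: C = (176000·0.2000 + 31000·12.70) / 207000 = 428900/207000 = 2.072 mg/L; combined flow 207000 L/s.
Travel time t = 7.2·1000 / 0.96 = 7500 s = 2.083 h.
Half-life 9.6 h → k = ln 2 / 9.6 = 0.07220 h⁻¹ = 1.733 d⁻¹.
Decay over the reach: 2.072·exp(−kt) = 2.072·0.8603 = 1.783 mg/L.
At the second outfall, C = (207000·1.783 + 29500·21.80) / (207000 + 29500) = 4.279 mg/L.

4.28 mg/L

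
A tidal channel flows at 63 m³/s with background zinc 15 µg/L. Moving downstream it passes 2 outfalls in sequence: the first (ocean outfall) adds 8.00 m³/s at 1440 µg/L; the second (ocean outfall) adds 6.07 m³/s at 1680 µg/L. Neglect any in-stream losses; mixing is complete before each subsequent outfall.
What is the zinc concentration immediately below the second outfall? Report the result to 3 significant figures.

294 µg/L

After outfall 1: Q = 63.00 + 8.000 = 71.00 m³/s; C = (63.00·15.00 + 8.000·1440)/71.00 = 175.6 µg/L.
After outfall 2: Q = 71.00 + 6.070 = 77.07 m³/s; C = (71.00·175.6 + 6.070·1680)/77.07 = 294.1 µg/L.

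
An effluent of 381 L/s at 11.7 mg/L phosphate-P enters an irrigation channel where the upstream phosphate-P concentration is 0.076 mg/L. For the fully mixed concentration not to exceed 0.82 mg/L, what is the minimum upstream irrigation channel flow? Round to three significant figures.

Set C_mix = 0.82: (Q·0.07600 + 381.0·11.70) / (Q + 381.0) = 0.82
→ Q = 381.0·(11.70 − 0.82)/(0.82 − 0.07600) = 5572 L/s.

5570 L/s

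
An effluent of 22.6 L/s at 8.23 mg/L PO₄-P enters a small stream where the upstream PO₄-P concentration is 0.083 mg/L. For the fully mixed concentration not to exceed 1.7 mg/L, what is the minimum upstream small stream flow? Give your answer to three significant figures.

91.3 L/s

Set C_mix = 1.7: (Q·0.08300 + 22.60·8.230) / (Q + 22.60) = 1.7
→ Q = 22.60·(8.230 − 1.7)/(1.7 − 0.08300) = 91.27 L/s.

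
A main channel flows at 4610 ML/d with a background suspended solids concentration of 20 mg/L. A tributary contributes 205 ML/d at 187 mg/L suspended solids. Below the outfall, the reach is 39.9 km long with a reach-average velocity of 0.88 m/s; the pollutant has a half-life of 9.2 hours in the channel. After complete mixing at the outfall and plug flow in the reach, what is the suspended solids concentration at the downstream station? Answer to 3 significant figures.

Conservation of mass: C = (4610·20.00 + 205.0·187.0) / 4815 = 130500/4815 = 27.11 mg/L.
Travel time t = 39.9·1000 / 0.88 = 45340 s = 12.59 h.
Half-life 9.2 h → k = ln 2 / 9.2 = 0.07534 h⁻¹ = 1.808 d⁻¹.
After decay, C = 27.11 × e^(−kt) = 27.11 × 0.3872 = 10.50 mg/L.

10.5 mg/L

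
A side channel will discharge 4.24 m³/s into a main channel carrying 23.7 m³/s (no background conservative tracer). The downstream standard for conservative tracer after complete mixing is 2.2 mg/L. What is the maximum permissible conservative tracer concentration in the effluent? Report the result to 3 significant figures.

At the limit, (Qr·Cr + Qe·Cₑ)/(Qr + Qe) = 2.2:
Cₑ = (27.94·2.2 − 23.70·0) / 4.240 = 14.50 mg/L.

14.5 mg/L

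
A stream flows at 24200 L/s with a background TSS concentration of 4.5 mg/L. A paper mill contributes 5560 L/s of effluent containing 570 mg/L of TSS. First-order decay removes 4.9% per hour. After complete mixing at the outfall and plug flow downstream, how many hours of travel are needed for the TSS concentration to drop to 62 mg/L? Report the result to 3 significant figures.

11.4 h

After mixing, C = (24200·4.500 + 5560·570.0) / 29760 = 3278000/29760 = 110.2 mg/L.
4.9%/h lost → k = −ln(1 − 0.049) = 0.05024 h⁻¹.
110.2·exp(−k·t) = 62 → t = ln(110.2/62)/k = 41180 s = 11.44 h.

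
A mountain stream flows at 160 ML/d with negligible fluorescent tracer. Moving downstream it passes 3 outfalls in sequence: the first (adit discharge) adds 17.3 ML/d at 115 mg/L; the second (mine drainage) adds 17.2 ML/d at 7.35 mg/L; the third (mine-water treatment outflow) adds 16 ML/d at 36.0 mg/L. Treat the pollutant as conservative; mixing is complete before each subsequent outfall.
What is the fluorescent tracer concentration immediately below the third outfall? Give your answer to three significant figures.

Below outfall 1: Q → 177.3 ML/d, C = (160.0·0 + 17.30·115.0)/177.3 = 11.22 mg/L.
Below outfall 2: Q → 194.5 ML/d, C = (177.3·11.22 + 17.20·7.350)/194.5 = 10.88 mg/L.
Below outfall 3: Q → 210.5 ML/d, C = (194.5·10.88 + 16.00·36.00)/210.5 = 12.79 mg/L.

12.8 mg/L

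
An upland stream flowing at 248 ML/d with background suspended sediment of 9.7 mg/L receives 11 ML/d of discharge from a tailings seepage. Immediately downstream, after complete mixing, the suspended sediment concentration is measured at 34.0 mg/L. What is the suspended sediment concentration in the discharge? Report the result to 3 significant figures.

582 mg/L

Mass balance: 248.0·9.700 + 11.00·Cₑ = 259.0·34.00
→ Cₑ = (259.0·34.00 − 248.0·9.700) / 11.00 = 581.9 mg/L.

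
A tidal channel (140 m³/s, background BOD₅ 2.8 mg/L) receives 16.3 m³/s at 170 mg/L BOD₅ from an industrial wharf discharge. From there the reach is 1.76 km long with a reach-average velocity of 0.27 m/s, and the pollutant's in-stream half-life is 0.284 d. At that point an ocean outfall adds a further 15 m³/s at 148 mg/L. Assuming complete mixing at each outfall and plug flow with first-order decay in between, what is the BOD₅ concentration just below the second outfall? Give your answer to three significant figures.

Mass balance: C = (140.0·2.800 + 16.30·170.0) / 156.3 = 3163/156.3 = 20.24 mg/L; combined flow 156.3 m³/s.
Travel time t = 1.76·1000 / 0.27 = 6519 s = 1.811 h.
Half-life 0.284 d → k = ln 2 / 0.284 = 2.441 d⁻¹.
First-order decay: C = 20.24·exp(−k·t) = 20.24·0.8318 = 16.83 mg/L.
Second outfall: C = (156.3·16.83 + 15.00·148.0)/171.3 = 28.32 mg/L.

28.3 mg/L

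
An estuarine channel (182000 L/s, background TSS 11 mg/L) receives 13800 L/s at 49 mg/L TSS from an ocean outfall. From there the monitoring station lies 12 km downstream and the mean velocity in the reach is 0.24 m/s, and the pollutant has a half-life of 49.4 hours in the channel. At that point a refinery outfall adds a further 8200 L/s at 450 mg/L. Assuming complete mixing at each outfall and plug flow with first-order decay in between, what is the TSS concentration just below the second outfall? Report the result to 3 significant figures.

Flow-weighted average: C = (182000·11.00 + 13800·49.00) / 195800 = 2678000/195800 = 13.68 mg/L; combined flow 195800 L/s.
Travel time t = 12·1000 / 0.24 = 50000 s = 13.89 h.
Half-life 49.4 h → k = ln 2 / 49.4 = 0.01403 h⁻¹ = 0.3368 d⁻¹.
First-order decay: C = 13.68·exp(−k·t) = 13.68·0.8229 = 11.26 mg/L.
At the second outfall, C = (195800·11.26 + 8200·450.0) / (195800 + 8200) = 28.89 mg/L.

28.9 mg/L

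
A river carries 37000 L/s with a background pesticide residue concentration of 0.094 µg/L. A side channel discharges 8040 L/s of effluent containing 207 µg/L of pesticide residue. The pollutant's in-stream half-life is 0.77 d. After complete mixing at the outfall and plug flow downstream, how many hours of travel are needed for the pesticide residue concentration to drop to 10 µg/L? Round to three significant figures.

Mass balance: C = (37000·0.09400 + 8040·207.0) / 45040 = 1668000/45040 = 37.03 µg/L.
Half-life 0.77 d → k = ln 2 / 0.77 = 0.9002 d⁻¹.
37.03·exp(−k·t) = 10 → t = ln(37.03/10)/k = 125600 s = 34.90 h.

34.9 h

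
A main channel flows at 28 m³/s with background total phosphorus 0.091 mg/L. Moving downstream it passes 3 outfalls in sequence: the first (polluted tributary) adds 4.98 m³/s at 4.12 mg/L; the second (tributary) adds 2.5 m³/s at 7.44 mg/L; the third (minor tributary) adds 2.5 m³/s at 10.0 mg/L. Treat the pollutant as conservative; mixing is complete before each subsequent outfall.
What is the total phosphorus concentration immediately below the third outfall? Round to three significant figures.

Below outfall 1: Q → 32.98 m³/s, C = (28.00·0.09100 + 4.980·4.120)/32.98 = 0.6994 mg/L.
Below outfall 2: Q → 35.48 m³/s, C = (32.98·0.6994 + 2.500·7.440)/35.48 = 1.174 mg/L.
Below outfall 3: Q → 37.98 m³/s, C = (35.48·1.174 + 2.500·10.00)/37.98 = 1.755 mg/L.

1.76 mg/L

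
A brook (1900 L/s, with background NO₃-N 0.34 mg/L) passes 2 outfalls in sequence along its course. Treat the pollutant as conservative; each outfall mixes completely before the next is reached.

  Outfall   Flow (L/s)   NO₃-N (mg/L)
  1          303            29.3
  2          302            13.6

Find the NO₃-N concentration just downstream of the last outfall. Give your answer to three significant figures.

5.44 mg/L

Outfall 1: combined Q = 2203 L/s; C = (1900·0.3400 + 303.0·29.30)/2203 = 4.323 mg/L.
Outfall 2: combined Q = 2505 L/s; C = (2203·4.323 + 302.0·13.60)/2505 = 5.442 mg/L.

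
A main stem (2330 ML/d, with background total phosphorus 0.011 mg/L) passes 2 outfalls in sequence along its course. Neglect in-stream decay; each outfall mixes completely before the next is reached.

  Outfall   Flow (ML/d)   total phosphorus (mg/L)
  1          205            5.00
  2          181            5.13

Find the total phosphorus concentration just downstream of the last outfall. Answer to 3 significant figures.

0.729 mg/L

Below outfall 1: Q → 2535 ML/d, C = (2330·0.01100 + 205.0·5.000)/2535 = 0.4144 mg/L.
Below outfall 2: Q → 2716 ML/d, C = (2535·0.4144 + 181.0·5.130)/2716 = 0.7287 mg/L.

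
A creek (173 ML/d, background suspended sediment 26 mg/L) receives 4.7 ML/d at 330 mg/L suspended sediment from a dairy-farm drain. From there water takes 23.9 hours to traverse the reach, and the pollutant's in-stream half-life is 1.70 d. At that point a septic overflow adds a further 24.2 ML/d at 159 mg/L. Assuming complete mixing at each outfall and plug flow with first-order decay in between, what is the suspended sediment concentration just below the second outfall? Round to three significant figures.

39.0 mg/L

Conservation of mass: C = (173.0·26.00 + 4.700·330.0) / 177.7 = 6049/177.7 = 34.04 mg/L; combined flow 177.7 ML/d.
Half-life 1.70 d → k = ln 2 / 1.70 = 0.4077 d⁻¹.
First-order decay: C = 34.04·exp(−k·t) = 34.04·0.6663 = 22.68 mg/L.
Second outfall: C = (177.7·22.68 + 24.20·159.0)/201.9 = 39.02 mg/L.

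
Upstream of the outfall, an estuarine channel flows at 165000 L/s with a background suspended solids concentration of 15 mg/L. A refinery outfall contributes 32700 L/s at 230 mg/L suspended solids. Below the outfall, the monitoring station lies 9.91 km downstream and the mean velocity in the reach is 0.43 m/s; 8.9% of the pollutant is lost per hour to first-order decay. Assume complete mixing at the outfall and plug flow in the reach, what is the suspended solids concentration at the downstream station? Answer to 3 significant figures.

27.8 mg/L

Flow-weighted average: C = (165000·15.00 + 32700·230.0) / 197700 = 9996000/197700 = 50.56 mg/L.
Travel time t = 9.91·1000 / 0.43 = 23050 s = 6.402 h.
8.9%/h lost → k = −ln(1 − 0.089) = 0.09321 h⁻¹.
Applying C = C₀e^(−kt): 50.56 × 0.5506 = 27.84 mg/L.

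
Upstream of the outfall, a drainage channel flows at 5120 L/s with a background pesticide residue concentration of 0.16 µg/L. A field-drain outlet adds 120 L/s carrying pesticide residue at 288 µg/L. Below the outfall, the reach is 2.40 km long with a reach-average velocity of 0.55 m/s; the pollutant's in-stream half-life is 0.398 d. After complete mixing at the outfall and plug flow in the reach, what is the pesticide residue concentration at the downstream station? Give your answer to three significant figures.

Conservation of mass: C = (5120·0.1600 + 120.0·288.0) / 5240 = 35380/5240 = 6.752 µg/L.
Travel time t = 2.40·1000 / 0.55 = 4364 s = 1.212 h.
Half-life 0.398 d → k = ln 2 / 0.398 = 1.742 d⁻¹.
Decay over the reach: 6.752·exp(−kt) = 6.752·0.9158 = 6.183 µg/L.

6.18 µg/L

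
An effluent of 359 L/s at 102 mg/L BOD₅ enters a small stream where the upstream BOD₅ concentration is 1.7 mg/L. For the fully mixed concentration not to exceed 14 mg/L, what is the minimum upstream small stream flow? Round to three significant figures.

2570 L/s

Set C_mix = 14: (Q·1.700 + 359.0·102.0) / (Q + 359.0) = 14
→ Q = 359.0·(102.0 − 14)/(14 − 1.700) = 2568 L/s.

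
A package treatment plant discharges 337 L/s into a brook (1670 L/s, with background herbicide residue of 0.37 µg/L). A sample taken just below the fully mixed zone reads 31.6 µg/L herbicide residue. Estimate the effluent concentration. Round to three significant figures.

186 µg/L

Mass balance: 1670·0.3700 + 337.0·Cₑ = 2007·31.60
→ Cₑ = (2007·31.60 − 1670·0.3700) / 337.0 = 186.4 µg/L.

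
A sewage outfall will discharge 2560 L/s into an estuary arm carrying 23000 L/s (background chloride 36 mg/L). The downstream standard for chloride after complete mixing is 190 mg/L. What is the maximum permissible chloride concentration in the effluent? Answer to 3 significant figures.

1570 mg/L

At the limit, (Qr·Cr + Qe·Cₑ)/(Qr + Qe) = 190:
Cₑ = (25560·190 − 23000·36.00) / 2560 = 1574 mg/L.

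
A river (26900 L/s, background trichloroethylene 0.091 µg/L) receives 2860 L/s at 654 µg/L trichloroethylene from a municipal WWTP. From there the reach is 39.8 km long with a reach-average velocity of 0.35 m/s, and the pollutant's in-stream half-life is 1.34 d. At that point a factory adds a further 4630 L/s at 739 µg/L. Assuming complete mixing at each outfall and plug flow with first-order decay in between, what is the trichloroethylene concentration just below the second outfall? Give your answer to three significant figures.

Flow-weighted average: C = (26900·0.09100 + 2860·654.0) / 29760 = 1873000/29760 = 62.93 µg/L; combined flow 29760 L/s.
Travel time t = 39.8·1000 / 0.35 = 113700 s = 31.59 h.
Half-life 1.34 d → k = ln 2 / 1.34 = 0.5173 d⁻¹.
Applying C = C₀e^(−kt): 62.93 × 0.5062 = 31.86 µg/L.
At the second outfall, C = (29760·31.86 + 4630·739.0) / (29760 + 4630) = 127.1 µg/L.

127 µg/L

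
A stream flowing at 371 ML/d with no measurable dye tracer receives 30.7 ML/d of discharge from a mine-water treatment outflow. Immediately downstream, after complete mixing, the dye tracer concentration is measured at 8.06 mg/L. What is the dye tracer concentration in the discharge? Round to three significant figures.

105 mg/L

Mass balance: 371.0·0 + 30.70·Cₑ = 401.7·8.060
→ Cₑ = (401.7·8.060 − 371.0·0) / 30.70 = 105.5 mg/L.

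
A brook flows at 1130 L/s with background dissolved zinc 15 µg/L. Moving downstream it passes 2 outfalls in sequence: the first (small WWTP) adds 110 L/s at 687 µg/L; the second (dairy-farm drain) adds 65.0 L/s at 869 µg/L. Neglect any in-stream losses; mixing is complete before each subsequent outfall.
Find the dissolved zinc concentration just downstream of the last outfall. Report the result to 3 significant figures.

Outfall 1: combined Q = 1240 L/s; C = (1130·15.00 + 110.0·687.0)/1240 = 74.61 µg/L.
Outfall 2: combined Q = 1305 L/s; C = (1240·74.61 + 65.00·869.0)/1305 = 114.2 µg/L.

114 µg/L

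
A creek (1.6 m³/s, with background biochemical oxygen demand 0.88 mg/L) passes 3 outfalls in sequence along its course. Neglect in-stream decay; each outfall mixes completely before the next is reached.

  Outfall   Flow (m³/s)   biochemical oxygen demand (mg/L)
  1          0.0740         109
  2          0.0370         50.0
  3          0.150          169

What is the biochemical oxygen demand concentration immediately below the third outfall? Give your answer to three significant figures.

After outfall 1: Q = 1.600 + 0.07400 = 1.674 m³/s; C = (1.600·0.8800 + 0.07400·109.0)/1.674 = 5.659 mg/L.
After outfall 2: Q = 1.674 + 0.03700 = 1.711 m³/s; C = (1.674·5.659 + 0.03700·50.00)/1.711 = 6.618 mg/L.
After outfall 3: Q = 1.711 + 0.1500 = 1.861 m³/s; C = (1.711·6.618 + 0.1500·169.0)/1.861 = 19.71 mg/L.

19.7 mg/L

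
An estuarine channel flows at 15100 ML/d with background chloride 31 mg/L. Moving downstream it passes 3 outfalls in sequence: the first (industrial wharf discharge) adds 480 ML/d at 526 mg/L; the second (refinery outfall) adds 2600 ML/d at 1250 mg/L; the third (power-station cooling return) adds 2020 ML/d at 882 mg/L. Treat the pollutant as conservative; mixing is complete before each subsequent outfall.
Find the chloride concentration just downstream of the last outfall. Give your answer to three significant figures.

After outfall 1: Q = 15100 + 480.0 = 15580 ML/d; C = (15100·31.00 + 480.0·526.0)/15580 = 46.25 mg/L.
After outfall 2: Q = 15580 + 2600 = 18180 ML/d; C = (15580·46.25 + 2600·1250)/18180 = 218.4 mg/L.
After outfall 3: Q = 18180 + 2020 = 20200 ML/d; C = (18180·218.4 + 2020·882.0)/20200 = 284.8 mg/L.

285 mg/L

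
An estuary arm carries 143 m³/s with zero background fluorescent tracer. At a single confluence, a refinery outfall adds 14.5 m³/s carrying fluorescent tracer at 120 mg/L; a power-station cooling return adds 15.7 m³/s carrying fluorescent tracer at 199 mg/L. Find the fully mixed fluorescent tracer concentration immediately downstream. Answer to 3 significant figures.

Mixed concentration C = ΣQC/ΣQ = (143.0·0 + 14.50·120.0 + 15.70·199.0) / 173.2 = 4864/173.2 = 28.08 mg/L.

28.1 mg/L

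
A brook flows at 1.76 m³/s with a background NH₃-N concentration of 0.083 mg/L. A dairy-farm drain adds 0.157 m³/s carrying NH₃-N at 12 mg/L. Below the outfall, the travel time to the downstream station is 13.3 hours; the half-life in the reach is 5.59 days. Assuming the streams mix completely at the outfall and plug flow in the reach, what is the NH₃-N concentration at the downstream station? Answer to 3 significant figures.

Mixed concentration C = ΣQC/ΣQ = (1.760·0.08300 + 0.1570·12.00) / 1.917 = 2.030/1.917 = 1.059 mg/L.
Half-life 5.59 d → k = ln 2 / 5.59 = 0.1240 d⁻¹.
Applying C = C₀e^(−kt): 1.059 × 0.9336 = 0.9887 mg/L.

0.989 mg/L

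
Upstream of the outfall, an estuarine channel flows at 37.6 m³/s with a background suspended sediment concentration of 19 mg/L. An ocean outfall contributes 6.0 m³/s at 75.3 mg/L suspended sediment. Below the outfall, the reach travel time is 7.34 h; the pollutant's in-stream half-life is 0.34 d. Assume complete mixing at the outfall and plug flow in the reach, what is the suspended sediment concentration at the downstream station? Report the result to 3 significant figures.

14.3 mg/L

Conservation of mass: C = (37.60·19.00 + 6.000·75.30) / 43.60 = 1166/43.60 = 26.75 mg/L.
Half-life 0.34 d → k = ln 2 / 0.34 = 2.039 d⁻¹.
Applying C = C₀e^(−kt): 26.75 × 0.5361 = 14.34 mg/L.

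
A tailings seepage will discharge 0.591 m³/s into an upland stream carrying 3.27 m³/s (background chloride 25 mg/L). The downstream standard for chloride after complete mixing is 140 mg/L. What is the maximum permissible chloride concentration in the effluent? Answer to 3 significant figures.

776 mg/L

At the limit, (Qr·Cr + Qe·Cₑ)/(Qr + Qe) = 140:
Cₑ = (3.861·140 − 3.270·25.00) / 0.5910 = 776.3 mg/L.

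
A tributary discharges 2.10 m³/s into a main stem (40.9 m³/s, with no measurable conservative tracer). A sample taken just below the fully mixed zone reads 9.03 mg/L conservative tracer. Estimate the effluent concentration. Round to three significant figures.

185 mg/L

Mass balance: 40.90·0 + 2.100·Cₑ = 43.00·9.030
→ Cₑ = (43.00·9.030 − 40.90·0) / 2.100 = 184.9 mg/L.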